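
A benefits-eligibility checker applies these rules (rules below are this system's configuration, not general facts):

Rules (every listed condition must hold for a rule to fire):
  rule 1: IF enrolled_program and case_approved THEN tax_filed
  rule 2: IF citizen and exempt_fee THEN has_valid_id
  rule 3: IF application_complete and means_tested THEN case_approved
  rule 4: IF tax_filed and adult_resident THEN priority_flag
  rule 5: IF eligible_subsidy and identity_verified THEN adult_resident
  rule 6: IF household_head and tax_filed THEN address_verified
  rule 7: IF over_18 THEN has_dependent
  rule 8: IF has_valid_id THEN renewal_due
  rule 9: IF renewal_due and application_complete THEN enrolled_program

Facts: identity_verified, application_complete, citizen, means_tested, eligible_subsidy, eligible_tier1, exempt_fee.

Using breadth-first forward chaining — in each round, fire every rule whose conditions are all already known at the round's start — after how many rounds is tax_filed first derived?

4

Round 1 fires rule 2, rule 3, rule 5, giving has_valid_id, case_approved, adult_resident.
Round 2 fires rule 8, giving renewal_due.
Round 3 fires rule 9, giving enrolled_program.
Round 4 fires rule 1, giving tax_filed.
tax_filed first appears in round 4.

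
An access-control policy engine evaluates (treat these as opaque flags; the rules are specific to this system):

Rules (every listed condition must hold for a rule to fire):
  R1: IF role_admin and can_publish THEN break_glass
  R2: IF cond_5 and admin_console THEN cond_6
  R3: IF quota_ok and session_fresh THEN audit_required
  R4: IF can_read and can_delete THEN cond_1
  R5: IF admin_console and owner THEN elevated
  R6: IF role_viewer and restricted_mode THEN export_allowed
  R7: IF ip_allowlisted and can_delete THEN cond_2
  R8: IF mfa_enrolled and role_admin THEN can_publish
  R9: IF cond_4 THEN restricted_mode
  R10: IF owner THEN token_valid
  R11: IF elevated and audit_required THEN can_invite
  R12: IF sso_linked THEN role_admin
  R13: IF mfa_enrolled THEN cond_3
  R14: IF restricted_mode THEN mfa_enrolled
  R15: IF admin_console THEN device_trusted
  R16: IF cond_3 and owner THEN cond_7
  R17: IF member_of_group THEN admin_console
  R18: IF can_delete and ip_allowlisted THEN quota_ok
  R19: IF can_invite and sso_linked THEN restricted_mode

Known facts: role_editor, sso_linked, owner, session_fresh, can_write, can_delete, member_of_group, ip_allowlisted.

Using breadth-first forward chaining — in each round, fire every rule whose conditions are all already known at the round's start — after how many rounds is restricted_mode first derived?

4

[1] R7 [IF ip_allowlisted and can_delete THEN cond_2]; R10 [IF owner THEN token_valid]; R12 [IF sso_linked THEN role_admin]; R17 [IF member_of_group THEN admin_console]; R18 [IF can_delete and ip_allowlisted THEN quota_ok]. ⇒ new: cond_2, token_valid, role_admin, admin_console, quota_ok.
[2] R3 [IF quota_ok and session_fresh THEN audit_required]; R5 [IF admin_console and owner THEN elevated]; R15 [IF admin_console THEN device_trusted]. ⇒ new: audit_required, elevated, device_trusted.
[3] R11 [IF elevated and audit_required THEN can_invite]. ⇒ new: can_invite.
[4] R19 [IF can_invite and sso_linked THEN restricted_mode]. ⇒ new: restricted_mode.
restricted_mode first appears in round 4.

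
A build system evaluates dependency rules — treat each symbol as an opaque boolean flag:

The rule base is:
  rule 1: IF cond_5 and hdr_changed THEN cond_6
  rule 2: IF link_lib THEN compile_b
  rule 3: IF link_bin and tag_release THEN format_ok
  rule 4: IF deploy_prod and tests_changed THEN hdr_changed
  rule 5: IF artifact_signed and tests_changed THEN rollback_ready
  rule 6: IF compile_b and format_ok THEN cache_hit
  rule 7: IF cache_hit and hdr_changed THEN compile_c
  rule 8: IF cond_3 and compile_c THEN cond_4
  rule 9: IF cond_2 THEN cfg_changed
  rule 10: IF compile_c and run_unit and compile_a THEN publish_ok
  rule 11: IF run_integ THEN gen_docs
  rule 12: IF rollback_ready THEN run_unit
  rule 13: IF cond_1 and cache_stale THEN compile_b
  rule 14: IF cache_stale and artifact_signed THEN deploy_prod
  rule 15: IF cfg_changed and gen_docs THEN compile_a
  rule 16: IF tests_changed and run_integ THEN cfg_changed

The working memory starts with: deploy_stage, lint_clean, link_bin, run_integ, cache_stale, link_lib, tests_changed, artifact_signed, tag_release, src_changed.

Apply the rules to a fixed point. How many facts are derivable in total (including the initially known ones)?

22

Round 1 fires rule 2, rule 3, rule 5, rule 11, rule 14, rule 16, giving compile_b, format_ok, rollback_ready, gen_docs, deploy_prod, cfg_changed.
Round 2 fires rule 4, rule 6, rule 12, rule 15, giving hdr_changed, cache_hit, run_unit, compile_a.
Round 3 fires rule 7, giving compile_c.
Round 4 fires rule 10, giving publish_ok.
Closure: {artifact_signed, cache_hit, cache_stale, cfg_changed, compile_a, compile_b, compile_c, deploy_prod, deploy_stage, format_ok, gen_docs, hdr_changed, link_bin, link_lib, lint_clean, publish_ok, rollback_ready, run_integ, run_unit, src_changed, tag_release, tests_changed} — 22 facts.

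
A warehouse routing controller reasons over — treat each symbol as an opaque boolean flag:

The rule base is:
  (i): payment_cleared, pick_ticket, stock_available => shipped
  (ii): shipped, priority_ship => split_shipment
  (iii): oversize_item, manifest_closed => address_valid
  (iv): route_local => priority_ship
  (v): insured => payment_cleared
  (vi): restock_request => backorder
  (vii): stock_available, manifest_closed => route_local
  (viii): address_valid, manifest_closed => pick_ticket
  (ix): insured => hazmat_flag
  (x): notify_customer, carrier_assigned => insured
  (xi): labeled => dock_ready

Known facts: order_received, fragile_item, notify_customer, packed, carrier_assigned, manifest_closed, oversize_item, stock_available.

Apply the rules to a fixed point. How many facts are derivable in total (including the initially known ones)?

Round 1: (iii) [oversize_item, manifest_closed => address_valid]; (vii) [stock_available, manifest_closed => route_local]; (x) [notify_customer, carrier_assigned => insured]. New: address_valid, route_local, insured.
Round 2: (iv) [route_local => priority_ship]; (v) [insured => payment_cleared]; (viii) [address_valid, manifest_closed => pick_ticket]; (ix) [insured => hazmat_flag]. New: priority_ship, payment_cleared, pick_ticket, hazmat_flag.
Round 3: (i) [payment_cleared, pick_ticket, stock_available => shipped]. New: shipped.
Round 4: (ii) [shipped, priority_ship => split_shipment]. New: split_shipment.
Closure: {address_valid, carrier_assigned, fragile_item, hazmat_flag, insured, manifest_closed, notify_customer, order_received, oversize_item, packed, payment_cleared, pick_ticket, priority_ship, route_local, shipped, split_shipment, stock_available} — 17 facts.

17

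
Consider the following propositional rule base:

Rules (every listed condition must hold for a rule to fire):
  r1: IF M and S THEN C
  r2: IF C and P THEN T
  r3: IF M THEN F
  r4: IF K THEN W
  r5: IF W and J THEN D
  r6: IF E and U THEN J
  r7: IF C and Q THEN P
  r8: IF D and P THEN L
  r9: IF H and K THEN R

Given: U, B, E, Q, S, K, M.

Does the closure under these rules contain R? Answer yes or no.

Round 1 fires r1, r3, r4, r6, giving C, F, W, J.
Round 2 fires r5, r7, giving D, P.
Round 3 fires r2, r8, giving T, L.
Fixed point reached. R is concluded only by r9; r9 needs H (never derived).

no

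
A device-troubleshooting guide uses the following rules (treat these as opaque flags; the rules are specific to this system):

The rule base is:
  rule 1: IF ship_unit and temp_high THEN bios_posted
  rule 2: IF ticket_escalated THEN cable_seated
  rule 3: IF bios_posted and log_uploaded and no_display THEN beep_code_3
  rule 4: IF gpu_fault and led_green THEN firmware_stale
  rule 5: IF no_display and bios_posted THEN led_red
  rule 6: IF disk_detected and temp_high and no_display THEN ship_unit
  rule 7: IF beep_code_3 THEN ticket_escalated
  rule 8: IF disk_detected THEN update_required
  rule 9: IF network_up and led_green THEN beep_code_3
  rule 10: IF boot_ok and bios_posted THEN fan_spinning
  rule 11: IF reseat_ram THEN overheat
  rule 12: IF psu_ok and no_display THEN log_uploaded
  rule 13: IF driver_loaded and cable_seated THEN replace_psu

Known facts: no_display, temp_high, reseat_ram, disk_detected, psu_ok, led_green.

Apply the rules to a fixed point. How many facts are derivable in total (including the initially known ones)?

15

Round 1: rule 6 [IF disk_detected and temp_high and no_display THEN ship_unit]; rule 8 [IF disk_detected THEN update_required]; rule 11 [IF reseat_ram THEN overheat]; rule 12 [IF psu_ok and no_display THEN log_uploaded]. New: ship_unit, update_required, overheat, log_uploaded.
Round 2: rule 1 [IF ship_unit and temp_high THEN bios_posted]. New: bios_posted.
Round 3: rule 3 [IF bios_posted and log_uploaded and no_display THEN beep_code_3]; rule 5 [IF no_display and bios_posted THEN led_red]. New: beep_code_3, led_red.
Round 4: rule 7 [IF beep_code_3 THEN ticket_escalated]. New: ticket_escalated.
Round 5: rule 2 [IF ticket_escalated THEN cable_seated]. New: cable_seated.
Closure: {beep_code_3, bios_posted, cable_seated, disk_detected, led_green, led_red, log_uploaded, no_display, overheat, psu_ok, reseat_ram, ship_unit, temp_high, ticket_escalated, update_required} — 15 facts.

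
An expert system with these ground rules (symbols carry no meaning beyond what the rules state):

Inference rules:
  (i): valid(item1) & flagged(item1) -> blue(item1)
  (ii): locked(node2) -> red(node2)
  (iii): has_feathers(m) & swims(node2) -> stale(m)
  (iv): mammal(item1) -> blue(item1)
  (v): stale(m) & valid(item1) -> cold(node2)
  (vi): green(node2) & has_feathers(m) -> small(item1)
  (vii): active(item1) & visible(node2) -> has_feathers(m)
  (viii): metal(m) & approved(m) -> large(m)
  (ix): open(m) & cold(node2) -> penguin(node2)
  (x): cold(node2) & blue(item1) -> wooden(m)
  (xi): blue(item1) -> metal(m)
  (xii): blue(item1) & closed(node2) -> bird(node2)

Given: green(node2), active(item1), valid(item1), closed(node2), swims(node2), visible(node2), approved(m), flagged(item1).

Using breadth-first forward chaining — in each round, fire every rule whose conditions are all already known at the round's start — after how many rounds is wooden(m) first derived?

4

Round 1: (i) [valid(item1) & flagged(item1) -> blue(item1)]; (vii) [active(item1) & visible(node2) -> has_feathers(m)]. Adds blue(item1), has_feathers(m).
Round 2: (iii) [has_feathers(m) & swims(node2) -> stale(m)]; (vi) [green(node2) & has_feathers(m) -> small(item1)]; (xi) [blue(item1) -> metal(m)]; (xii) [blue(item1) & closed(node2) -> bird(node2)]. Adds stale(m), small(item1), metal(m), bird(node2).
Round 3: (v) [stale(m) & valid(item1) -> cold(node2)]; (viii) [metal(m) & approved(m) -> large(m)]. Adds cold(node2), large(m).
Round 4: (x) [cold(node2) & blue(item1) -> wooden(m)]. Adds wooden(m).
wooden(m) first appears in round 4.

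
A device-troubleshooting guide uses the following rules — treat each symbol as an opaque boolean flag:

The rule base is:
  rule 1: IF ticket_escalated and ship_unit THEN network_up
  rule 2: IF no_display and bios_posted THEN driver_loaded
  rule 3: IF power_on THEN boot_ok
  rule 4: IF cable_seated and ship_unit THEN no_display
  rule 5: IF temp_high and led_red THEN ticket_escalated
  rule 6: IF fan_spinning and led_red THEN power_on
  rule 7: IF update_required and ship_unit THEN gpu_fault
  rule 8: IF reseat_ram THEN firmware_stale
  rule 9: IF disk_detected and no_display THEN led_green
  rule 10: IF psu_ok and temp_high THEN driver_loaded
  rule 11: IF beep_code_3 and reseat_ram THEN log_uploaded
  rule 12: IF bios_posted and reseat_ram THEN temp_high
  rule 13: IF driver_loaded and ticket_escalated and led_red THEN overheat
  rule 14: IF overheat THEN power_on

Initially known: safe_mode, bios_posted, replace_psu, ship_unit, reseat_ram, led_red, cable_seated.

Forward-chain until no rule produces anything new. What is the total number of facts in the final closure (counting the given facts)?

16

Round 1: rule 4 [IF cable_seated and ship_unit THEN no_display]; rule 8 [IF reseat_ram THEN firmware_stale]; rule 12 [IF bios_posted and reseat_ram THEN temp_high]. New: no_display, firmware_stale, temp_high.
Round 2: rule 2 [IF no_display and bios_posted THEN driver_loaded]; rule 5 [IF temp_high and led_red THEN ticket_escalated]. New: driver_loaded, ticket_escalated.
Round 3: rule 1 [IF ticket_escalated and ship_unit THEN network_up]; rule 13 [IF driver_loaded and ticket_escalated and led_red THEN overheat]. New: network_up, overheat.
Round 4: rule 14 [IF overheat THEN power_on]. New: power_on.
Round 5: rule 3 [IF power_on THEN boot_ok]. New: boot_ok.
Closure: {bios_posted, boot_ok, cable_seated, driver_loaded, firmware_stale, led_red, network_up, no_display, overheat, power_on, replace_psu, reseat_ram, safe_mode, ship_unit, temp_high, ticket_escalated} — 16 facts.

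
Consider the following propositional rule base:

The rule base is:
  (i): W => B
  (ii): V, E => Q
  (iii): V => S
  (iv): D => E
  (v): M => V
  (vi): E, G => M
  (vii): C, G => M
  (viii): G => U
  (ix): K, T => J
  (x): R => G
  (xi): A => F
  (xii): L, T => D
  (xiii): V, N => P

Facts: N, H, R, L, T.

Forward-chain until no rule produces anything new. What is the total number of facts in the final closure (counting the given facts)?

[1] (x) [R => G]; (xii) [L, T => D]. ⇒ new: G, D.
[2] (iv) [D => E]; (viii) [G => U]. ⇒ new: E, U.
[3] (vi) [E, G => M]. ⇒ new: M.
[4] (v) [M => V]. ⇒ new: V.
[5] (ii) [V, E => Q]; (iii) [V => S]; (xiii) [V, N => P]. ⇒ new: Q, S, P.
Closure: {D, E, G, H, L, M, N, P, Q, R, S, T, U, V} — 14 facts.

14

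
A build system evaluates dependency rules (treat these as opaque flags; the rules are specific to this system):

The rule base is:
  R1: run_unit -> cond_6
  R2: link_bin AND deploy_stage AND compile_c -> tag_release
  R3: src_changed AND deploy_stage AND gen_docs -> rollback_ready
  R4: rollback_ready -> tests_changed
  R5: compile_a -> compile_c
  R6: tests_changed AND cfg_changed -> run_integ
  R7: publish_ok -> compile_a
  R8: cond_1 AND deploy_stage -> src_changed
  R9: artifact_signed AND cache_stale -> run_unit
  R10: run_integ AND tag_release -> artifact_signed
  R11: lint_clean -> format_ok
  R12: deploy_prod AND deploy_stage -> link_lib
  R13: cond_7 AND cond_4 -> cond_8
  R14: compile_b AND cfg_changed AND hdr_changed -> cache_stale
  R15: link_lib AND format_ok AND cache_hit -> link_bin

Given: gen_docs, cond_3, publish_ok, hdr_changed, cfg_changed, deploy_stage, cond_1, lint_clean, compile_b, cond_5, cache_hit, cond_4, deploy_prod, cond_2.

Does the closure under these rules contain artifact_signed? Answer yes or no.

Round 1 fires R7, R8, R11, R12, R14, giving compile_a, src_changed, format_ok, link_lib, cache_stale.
Round 2 fires R3, R5, R15, giving rollback_ready, compile_c, link_bin.
Round 3 fires R2, R4, giving tag_release, tests_changed.
Round 4 fires R6, giving run_integ.
Round 5 fires R10, giving artifact_signed.
Round 6 fires R9, giving run_unit.
Round 7 fires R1, giving cond_6.
artifact_signed appears in round 5, so it is derivable.

yes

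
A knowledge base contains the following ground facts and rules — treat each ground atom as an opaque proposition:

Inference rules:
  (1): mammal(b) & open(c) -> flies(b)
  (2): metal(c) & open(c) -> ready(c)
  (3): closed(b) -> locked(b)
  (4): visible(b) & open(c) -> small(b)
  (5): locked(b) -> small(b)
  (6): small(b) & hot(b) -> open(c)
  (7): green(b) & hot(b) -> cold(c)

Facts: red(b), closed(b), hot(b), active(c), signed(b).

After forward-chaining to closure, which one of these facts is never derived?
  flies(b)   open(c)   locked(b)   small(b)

Round 1 — (3), derive locked(b).
Round 2 — (5), derive small(b).
Round 3 — (6), derive open(c).
Derived: small(b) (round 2), open(c) (round 3), locked(b) (round 1). flies(b) never appears in any round.

flies(b)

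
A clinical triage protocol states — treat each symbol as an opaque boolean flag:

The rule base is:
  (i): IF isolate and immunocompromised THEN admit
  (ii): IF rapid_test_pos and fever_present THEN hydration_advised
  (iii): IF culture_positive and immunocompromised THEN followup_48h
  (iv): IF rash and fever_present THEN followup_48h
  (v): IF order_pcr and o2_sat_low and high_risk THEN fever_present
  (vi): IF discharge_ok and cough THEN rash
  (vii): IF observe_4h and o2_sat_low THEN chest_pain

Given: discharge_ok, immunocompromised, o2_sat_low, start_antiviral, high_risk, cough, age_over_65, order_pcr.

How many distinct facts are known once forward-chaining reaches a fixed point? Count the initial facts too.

Round 1 — (v), (vi), derive fever_present, rash.
Round 2 — (iv), derive followup_48h.
Closure: {age_over_65, cough, discharge_ok, fever_present, followup_48h, high_risk, immunocompromised, o2_sat_low, order_pcr, rash, start_antiviral} — 11 facts.

11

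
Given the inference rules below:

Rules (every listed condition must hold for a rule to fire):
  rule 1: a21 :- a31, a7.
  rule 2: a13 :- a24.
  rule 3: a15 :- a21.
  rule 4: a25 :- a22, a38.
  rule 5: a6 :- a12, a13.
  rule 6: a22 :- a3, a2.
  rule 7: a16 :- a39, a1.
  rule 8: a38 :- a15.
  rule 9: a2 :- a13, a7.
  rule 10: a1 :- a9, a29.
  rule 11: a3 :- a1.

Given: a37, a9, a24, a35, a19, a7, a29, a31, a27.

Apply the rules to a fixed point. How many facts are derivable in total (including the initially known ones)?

18

[1] rule 1 [a21 :- a31, a7.]; rule 2 [a13 :- a24.]; rule 10 [a1 :- a9, a29.]. ⇒ new: a21, a13, a1.
[2] rule 3 [a15 :- a21.]; rule 9 [a2 :- a13, a7.]; rule 11 [a3 :- a1.]. ⇒ new: a15, a2, a3.
[3] rule 6 [a22 :- a3, a2.]; rule 8 [a38 :- a15.]. ⇒ new: a22, a38.
[4] rule 4 [a25 :- a22, a38.]. ⇒ new: a25.
Closure: {a1, a13, a15, a19, a2, a21, a22, a24, a25, a27, a29, a3, a31, a35, a37, a38, a7, a9} — 18 facts.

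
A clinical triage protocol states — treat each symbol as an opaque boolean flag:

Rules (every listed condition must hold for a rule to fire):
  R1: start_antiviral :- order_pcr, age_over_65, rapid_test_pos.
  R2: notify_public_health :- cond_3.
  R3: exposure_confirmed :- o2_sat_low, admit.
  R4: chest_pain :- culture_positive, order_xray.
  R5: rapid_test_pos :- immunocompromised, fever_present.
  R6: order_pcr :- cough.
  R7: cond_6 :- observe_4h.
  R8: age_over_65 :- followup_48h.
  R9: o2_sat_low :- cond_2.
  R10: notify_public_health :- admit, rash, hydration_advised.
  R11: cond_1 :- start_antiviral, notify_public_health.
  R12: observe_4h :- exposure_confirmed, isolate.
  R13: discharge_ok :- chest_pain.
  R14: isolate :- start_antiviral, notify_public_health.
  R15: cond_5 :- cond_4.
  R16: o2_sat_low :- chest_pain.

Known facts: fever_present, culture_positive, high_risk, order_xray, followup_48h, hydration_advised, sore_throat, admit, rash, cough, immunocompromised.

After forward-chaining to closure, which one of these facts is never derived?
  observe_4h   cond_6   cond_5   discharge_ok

Round 1: R4 [chest_pain :- culture_positive, order_xray.]; R5 [rapid_test_pos :- immunocompromised, fever_present.]; R6 [order_pcr :- cough.]; R8 [age_over_65 :- followup_48h.]; R10 [notify_public_health :- admit, rash, hydration_advised.]. Adds chest_pain, rapid_test_pos, order_pcr, age_over_65, notify_public_health.
Round 2: R1 [start_antiviral :- order_pcr, age_over_65, rapid_test_pos.]; R13 [discharge_ok :- chest_pain.]; R16 [o2_sat_low :- chest_pain.]. Adds start_antiviral, discharge_ok, o2_sat_low.
Round 3: R3 [exposure_confirmed :- o2_sat_low, admit.]; R11 [cond_1 :- start_antiviral, notify_public_health.]; R14 [isolate :- start_antiviral, notify_public_health.]. Adds exposure_confirmed, cond_1, isolate.
Round 4: R12 [observe_4h :- exposure_confirmed, isolate.]. Adds observe_4h.
Round 5: R7 [cond_6 :- observe_4h.]. Adds cond_6.
Derived: cond_6 (round 5), discharge_ok (round 2), observe_4h (round 4). cond_5 never appears in any round.

cond_5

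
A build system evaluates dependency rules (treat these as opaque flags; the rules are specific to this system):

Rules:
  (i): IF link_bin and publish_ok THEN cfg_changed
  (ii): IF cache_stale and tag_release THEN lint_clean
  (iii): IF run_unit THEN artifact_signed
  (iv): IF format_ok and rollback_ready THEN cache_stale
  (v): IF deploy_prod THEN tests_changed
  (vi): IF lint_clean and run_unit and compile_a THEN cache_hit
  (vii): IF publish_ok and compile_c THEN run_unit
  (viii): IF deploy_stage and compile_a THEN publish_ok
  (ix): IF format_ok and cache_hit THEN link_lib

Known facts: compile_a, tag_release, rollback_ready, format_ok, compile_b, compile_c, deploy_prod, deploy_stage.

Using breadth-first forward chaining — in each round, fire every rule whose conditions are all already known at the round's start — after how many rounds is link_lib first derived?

4

Round 1 fires (iv), (v), (viii), giving cache_stale, tests_changed, publish_ok.
Round 2 fires (ii), (vii), giving lint_clean, run_unit.
Round 3 fires (iii), (vi), giving artifact_signed, cache_hit.
Round 4 fires (ix), giving link_lib.
link_lib first appears in round 4.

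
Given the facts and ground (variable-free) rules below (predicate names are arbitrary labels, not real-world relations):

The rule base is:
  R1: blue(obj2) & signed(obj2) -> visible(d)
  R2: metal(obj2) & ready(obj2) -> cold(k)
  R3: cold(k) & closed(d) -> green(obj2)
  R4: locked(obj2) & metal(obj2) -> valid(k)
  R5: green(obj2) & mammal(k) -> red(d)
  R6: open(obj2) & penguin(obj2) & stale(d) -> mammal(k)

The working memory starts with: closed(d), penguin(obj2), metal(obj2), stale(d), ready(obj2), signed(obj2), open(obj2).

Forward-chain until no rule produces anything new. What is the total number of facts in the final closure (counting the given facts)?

11

Round 1: R2 [metal(obj2) & ready(obj2) -> cold(k)]; R6 [open(obj2) & penguin(obj2) & stale(d) -> mammal(k)]. Adds cold(k), mammal(k).
Round 2: R3 [cold(k) & closed(d) -> green(obj2)]. Adds green(obj2).
Round 3: R5 [green(obj2) & mammal(k) -> red(d)]. Adds red(d).
Closure: {closed(d), cold(k), green(obj2), mammal(k), metal(obj2), open(obj2), penguin(obj2), ready(obj2), red(d), signed(obj2), stale(d)} — 11 facts.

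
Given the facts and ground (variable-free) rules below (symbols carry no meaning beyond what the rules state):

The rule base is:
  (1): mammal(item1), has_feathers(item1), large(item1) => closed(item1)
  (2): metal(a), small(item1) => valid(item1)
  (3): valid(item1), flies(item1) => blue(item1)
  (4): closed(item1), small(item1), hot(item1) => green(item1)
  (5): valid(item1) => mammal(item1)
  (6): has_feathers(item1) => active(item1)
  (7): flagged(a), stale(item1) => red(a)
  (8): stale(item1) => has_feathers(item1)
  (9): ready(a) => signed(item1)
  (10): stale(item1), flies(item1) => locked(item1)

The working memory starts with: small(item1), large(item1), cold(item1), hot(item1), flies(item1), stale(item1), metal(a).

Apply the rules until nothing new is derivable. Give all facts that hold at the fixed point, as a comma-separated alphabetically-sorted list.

Round 1: (2) [metal(a), small(item1) => valid(item1)]; (8) [stale(item1) => has_feathers(item1)]; (10) [stale(item1), flies(item1) => locked(item1)]. Adds valid(item1), has_feathers(item1), locked(item1).
Round 2: (3) [valid(item1), flies(item1) => blue(item1)]; (5) [valid(item1) => mammal(item1)]; (6) [has_feathers(item1) => active(item1)]. Adds blue(item1), mammal(item1), active(item1).
Round 3: (1) [mammal(item1), has_feathers(item1), large(item1) => closed(item1)]. Adds closed(item1).
Round 4: (4) [closed(item1), small(item1), hot(item1) => green(item1)]. Adds green(item1).

active(item1), blue(item1), closed(item1), cold(item1), flies(item1), green(item1), has_feathers(item1), hot(item1), large(item1), locked(item1), mammal(item1), metal(a), small(item1), stale(item1), valid(item1)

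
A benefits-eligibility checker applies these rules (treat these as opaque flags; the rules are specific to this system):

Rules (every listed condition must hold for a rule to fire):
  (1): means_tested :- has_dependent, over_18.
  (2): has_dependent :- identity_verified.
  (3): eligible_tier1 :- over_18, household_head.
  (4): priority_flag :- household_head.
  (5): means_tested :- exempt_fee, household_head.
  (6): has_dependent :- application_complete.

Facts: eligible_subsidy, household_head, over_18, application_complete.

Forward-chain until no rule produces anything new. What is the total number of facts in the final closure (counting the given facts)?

8

Round 1: (3) [eligible_tier1 :- over_18, household_head.]; (4) [priority_flag :- household_head.]; (6) [has_dependent :- application_complete.]. Adds eligible_tier1, priority_flag, has_dependent.
Round 2: (1) [means_tested :- has_dependent, over_18.]. Adds means_tested.
Closure: {application_complete, eligible_subsidy, eligible_tier1, has_dependent, household_head, means_tested, over_18, priority_flag} — 8 facts.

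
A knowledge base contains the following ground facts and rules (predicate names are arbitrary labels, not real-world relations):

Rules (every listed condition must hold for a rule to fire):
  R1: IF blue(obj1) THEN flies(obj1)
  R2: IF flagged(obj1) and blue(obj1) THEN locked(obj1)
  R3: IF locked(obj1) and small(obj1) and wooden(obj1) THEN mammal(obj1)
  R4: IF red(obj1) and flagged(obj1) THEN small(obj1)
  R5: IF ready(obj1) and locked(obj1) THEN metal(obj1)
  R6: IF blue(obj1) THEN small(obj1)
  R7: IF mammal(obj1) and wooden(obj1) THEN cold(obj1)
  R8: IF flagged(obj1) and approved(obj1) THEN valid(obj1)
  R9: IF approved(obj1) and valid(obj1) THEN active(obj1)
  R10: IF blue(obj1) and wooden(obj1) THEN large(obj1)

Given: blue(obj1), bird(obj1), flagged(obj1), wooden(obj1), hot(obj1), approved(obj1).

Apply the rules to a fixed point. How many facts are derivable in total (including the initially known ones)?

[1] R1 [IF blue(obj1) THEN flies(obj1)]; R2 [IF flagged(obj1) and blue(obj1) THEN locked(obj1)]; R6 [IF blue(obj1) THEN small(obj1)]; R8 [IF flagged(obj1) and approved(obj1) THEN valid(obj1)]; R10 [IF blue(obj1) and wooden(obj1) THEN large(obj1)]. ⇒ new: flies(obj1), locked(obj1), small(obj1), valid(obj1), large(obj1).
[2] R3 [IF locked(obj1) and small(obj1) and wooden(obj1) THEN mammal(obj1)]; R9 [IF approved(obj1) and valid(obj1) THEN active(obj1)]. ⇒ new: mammal(obj1), active(obj1).
[3] R7 [IF mammal(obj1) and wooden(obj1) THEN cold(obj1)]. ⇒ new: cold(obj1).
Closure: {active(obj1), approved(obj1), bird(obj1), blue(obj1), cold(obj1), flagged(obj1), flies(obj1), hot(obj1), large(obj1), locked(obj1), mammal(obj1), small(obj1), valid(obj1), wooden(obj1)} — 14 facts.

14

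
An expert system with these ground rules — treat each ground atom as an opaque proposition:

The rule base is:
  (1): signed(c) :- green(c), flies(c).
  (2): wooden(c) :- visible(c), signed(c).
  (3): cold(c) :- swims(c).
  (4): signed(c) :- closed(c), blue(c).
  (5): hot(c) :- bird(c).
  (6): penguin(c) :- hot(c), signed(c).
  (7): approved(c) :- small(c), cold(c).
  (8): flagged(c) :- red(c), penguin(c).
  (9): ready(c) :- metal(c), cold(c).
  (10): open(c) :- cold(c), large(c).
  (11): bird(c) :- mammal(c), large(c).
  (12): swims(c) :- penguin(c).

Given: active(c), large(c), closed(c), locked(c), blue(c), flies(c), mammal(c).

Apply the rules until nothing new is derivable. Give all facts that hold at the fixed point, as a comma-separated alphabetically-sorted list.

Round 1: (4) [signed(c) :- closed(c), blue(c).]; (11) [bird(c) :- mammal(c), large(c).]. Adds signed(c), bird(c).
Round 2: (5) [hot(c) :- bird(c).]. Adds hot(c).
Round 3: (6) [penguin(c) :- hot(c), signed(c).]. Adds penguin(c).
Round 4: (12) [swims(c) :- penguin(c).]. Adds swims(c).
Round 5: (3) [cold(c) :- swims(c).]. Adds cold(c).
Round 6: (10) [open(c) :- cold(c), large(c).]. Adds open(c).

active(c), bird(c), blue(c), closed(c), cold(c), flies(c), hot(c), large(c), locked(c), mammal(c), open(c), penguin(c), signed(c), swims(c)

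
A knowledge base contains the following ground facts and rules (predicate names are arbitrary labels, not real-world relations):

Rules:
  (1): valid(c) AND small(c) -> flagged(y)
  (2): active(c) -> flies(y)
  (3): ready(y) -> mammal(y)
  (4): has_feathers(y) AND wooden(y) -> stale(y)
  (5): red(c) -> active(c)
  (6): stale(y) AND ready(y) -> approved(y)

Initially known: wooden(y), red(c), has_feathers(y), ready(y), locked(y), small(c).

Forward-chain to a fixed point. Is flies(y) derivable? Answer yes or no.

Round 1: (3) [ready(y) -> mammal(y)]; (4) [has_feathers(y) AND wooden(y) -> stale(y)]; (5) [red(c) -> active(c)]. Adds mammal(y), stale(y), active(c).
Round 2: (2) [active(c) -> flies(y)]; (6) [stale(y) AND ready(y) -> approved(y)]. Adds flies(y), approved(y).
flies(y) appears in round 2, so it is derivable.

yes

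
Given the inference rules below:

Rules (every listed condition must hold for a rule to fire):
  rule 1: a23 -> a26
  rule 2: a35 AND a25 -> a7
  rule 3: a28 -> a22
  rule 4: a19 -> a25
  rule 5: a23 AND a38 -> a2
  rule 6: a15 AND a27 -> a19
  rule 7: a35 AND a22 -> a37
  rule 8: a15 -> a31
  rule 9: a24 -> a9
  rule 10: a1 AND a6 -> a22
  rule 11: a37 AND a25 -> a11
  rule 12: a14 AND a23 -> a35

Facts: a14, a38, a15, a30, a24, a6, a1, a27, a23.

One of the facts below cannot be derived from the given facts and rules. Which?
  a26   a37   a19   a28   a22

a28

Round 1: rule 1 [a23 -> a26]; rule 5 [a23 AND a38 -> a2]; rule 6 [a15 AND a27 -> a19]; rule 8 [a15 -> a31]; rule 9 [a24 -> a9]; rule 10 [a1 AND a6 -> a22]; rule 12 [a14 AND a23 -> a35]. New: a26, a2, a19, a31, a9, a22, a35.
Round 2: rule 4 [a19 -> a25]; rule 7 [a35 AND a22 -> a37]. New: a25, a37.
Round 3: rule 2 [a35 AND a25 -> a7]; rule 11 [a37 AND a25 -> a11]. New: a7, a11.
Derived: a19 (round 1), a26 (round 1), a22 (round 1), a37 (round 2). a28 never appears in any round.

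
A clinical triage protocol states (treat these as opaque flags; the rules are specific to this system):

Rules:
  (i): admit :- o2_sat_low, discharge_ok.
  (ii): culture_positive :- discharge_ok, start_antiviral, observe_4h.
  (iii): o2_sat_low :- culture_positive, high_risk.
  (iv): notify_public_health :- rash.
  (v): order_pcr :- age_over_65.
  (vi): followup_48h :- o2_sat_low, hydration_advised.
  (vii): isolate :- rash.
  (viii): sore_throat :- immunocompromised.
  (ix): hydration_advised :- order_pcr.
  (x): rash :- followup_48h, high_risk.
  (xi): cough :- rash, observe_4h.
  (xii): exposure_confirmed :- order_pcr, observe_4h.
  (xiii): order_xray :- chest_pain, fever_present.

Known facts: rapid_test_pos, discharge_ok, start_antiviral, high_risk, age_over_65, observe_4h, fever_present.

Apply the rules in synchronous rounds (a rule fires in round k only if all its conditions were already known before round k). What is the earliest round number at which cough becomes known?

5

Round 1 — (ii), (v), derive culture_positive, order_pcr.
Round 2 — (iii), (ix), (xii), derive o2_sat_low, hydration_advised, exposure_confirmed.
Round 3 — (i), (vi), derive admit, followup_48h.
Round 4 — (x), derive rash.
Round 5 — (iv), (vii), (xi), derive notify_public_health, isolate, cough.
cough first appears in round 5.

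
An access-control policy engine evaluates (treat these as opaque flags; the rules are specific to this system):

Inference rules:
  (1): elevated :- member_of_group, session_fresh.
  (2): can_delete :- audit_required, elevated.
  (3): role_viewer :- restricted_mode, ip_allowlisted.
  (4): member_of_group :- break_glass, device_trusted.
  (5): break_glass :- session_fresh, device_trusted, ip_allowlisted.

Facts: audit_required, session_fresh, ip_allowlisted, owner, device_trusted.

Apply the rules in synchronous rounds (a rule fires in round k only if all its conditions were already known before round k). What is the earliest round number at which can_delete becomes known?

4

Round 1 fires (5), giving break_glass.
Round 2 fires (4), giving member_of_group.
Round 3 fires (1), giving elevated.
Round 4 fires (2), giving can_delete.
can_delete first appears in round 4.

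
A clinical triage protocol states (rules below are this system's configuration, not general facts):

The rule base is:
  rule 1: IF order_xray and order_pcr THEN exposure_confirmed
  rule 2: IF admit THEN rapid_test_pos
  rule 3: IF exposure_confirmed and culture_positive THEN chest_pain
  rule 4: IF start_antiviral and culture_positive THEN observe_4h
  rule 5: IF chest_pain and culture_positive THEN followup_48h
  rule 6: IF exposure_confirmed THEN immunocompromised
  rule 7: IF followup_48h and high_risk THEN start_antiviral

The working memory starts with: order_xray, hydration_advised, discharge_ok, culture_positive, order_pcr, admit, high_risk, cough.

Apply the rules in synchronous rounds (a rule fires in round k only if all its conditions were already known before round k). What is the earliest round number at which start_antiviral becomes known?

4

[1] rule 1 [IF order_xray and order_pcr THEN exposure_confirmed]; rule 2 [IF admit THEN rapid_test_pos]. ⇒ new: exposure_confirmed, rapid_test_pos.
[2] rule 3 [IF exposure_confirmed and culture_positive THEN chest_pain]; rule 6 [IF exposure_confirmed THEN immunocompromised]. ⇒ new: chest_pain, immunocompromised.
[3] rule 5 [IF chest_pain and culture_positive THEN followup_48h]. ⇒ new: followup_48h.
[4] rule 7 [IF followup_48h and high_risk THEN start_antiviral]. ⇒ new: start_antiviral.
start_antiviral first appears in round 4.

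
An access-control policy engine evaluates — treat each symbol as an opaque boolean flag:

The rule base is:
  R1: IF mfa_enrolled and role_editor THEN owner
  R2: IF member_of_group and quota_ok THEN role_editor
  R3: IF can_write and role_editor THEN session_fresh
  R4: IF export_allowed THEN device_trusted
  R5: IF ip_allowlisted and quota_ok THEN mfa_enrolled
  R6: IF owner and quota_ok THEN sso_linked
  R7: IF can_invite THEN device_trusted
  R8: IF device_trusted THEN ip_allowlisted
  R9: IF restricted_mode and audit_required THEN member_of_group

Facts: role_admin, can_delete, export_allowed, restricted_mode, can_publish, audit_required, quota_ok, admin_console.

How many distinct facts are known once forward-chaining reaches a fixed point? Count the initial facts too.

15

[1] R4 [IF export_allowed THEN device_trusted]; R9 [IF restricted_mode and audit_required THEN member_of_group]. ⇒ new: device_trusted, member_of_group.
[2] R2 [IF member_of_group and quota_ok THEN role_editor]; R8 [IF device_trusted THEN ip_allowlisted]. ⇒ new: role_editor, ip_allowlisted.
[3] R5 [IF ip_allowlisted and quota_ok THEN mfa_enrolled]. ⇒ new: mfa_enrolled.
[4] R1 [IF mfa_enrolled and role_editor THEN owner]. ⇒ new: owner.
[5] R6 [IF owner and quota_ok THEN sso_linked]. ⇒ new: sso_linked.
Closure: {admin_console, audit_required, can_delete, can_publish, device_trusted, export_allowed, ip_allowlisted, member_of_group, mfa_enrolled, owner, quota_ok, restricted_mode, role_admin, role_editor, sso_linked} — 15 facts.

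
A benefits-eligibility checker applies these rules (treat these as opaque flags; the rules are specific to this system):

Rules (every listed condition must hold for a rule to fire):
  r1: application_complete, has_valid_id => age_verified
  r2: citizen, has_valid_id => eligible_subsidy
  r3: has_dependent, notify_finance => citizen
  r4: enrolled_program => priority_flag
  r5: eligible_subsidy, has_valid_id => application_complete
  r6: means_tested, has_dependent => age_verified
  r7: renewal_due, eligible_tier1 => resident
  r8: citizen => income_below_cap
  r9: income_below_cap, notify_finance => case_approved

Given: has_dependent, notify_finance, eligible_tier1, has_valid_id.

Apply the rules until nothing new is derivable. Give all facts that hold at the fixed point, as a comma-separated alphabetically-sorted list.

[1] r3 [has_dependent, notify_finance => citizen]. ⇒ new: citizen.
[2] r2 [citizen, has_valid_id => eligible_subsidy]; r8 [citizen => income_below_cap]. ⇒ new: eligible_subsidy, income_below_cap.
[3] r5 [eligible_subsidy, has_valid_id => application_complete]; r9 [income_below_cap, notify_finance => case_approved]. ⇒ new: application_complete, case_approved.
[4] r1 [application_complete, has_valid_id => age_verified]. ⇒ new: age_verified.

age_verified, application_complete, case_approved, citizen, eligible_subsidy, eligible_tier1, has_dependent, has_valid_id, income_below_cap, notify_finance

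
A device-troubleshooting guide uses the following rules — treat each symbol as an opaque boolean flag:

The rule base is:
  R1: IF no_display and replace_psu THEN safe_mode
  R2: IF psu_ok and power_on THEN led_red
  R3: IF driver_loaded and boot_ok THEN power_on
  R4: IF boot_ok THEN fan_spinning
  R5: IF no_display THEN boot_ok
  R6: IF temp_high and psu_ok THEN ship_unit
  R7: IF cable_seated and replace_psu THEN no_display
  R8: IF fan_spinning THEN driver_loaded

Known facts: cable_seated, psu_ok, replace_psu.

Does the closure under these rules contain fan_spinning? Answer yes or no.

[1] R7 [IF cable_seated and replace_psu THEN no_display]. ⇒ new: no_display.
[2] R1 [IF no_display and replace_psu THEN safe_mode]; R5 [IF no_display THEN boot_ok]. ⇒ new: safe_mode, boot_ok.
[3] R4 [IF boot_ok THEN fan_spinning]. ⇒ new: fan_spinning.
[4] R8 [IF fan_spinning THEN driver_loaded]. ⇒ new: driver_loaded.
[5] R3 [IF driver_loaded and boot_ok THEN power_on]. ⇒ new: power_on.
[6] R2 [IF psu_ok and power_on THEN led_red]. ⇒ new: led_red.
fan_spinning appears in round 3, so it is derivable.

yes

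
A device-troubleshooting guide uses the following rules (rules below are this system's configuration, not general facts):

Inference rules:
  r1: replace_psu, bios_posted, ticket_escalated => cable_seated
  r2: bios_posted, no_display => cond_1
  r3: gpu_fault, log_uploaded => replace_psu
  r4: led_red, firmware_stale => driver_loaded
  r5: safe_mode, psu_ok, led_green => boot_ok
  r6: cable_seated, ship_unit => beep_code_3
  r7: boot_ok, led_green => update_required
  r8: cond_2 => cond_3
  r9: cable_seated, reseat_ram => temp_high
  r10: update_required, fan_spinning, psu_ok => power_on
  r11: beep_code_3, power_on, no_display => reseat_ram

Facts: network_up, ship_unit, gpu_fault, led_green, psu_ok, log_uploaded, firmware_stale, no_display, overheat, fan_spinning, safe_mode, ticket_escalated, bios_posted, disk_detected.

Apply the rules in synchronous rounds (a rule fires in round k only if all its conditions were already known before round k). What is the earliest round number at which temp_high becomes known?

5

[1] r2 [bios_posted, no_display => cond_1]; r3 [gpu_fault, log_uploaded => replace_psu]; r5 [safe_mode, psu_ok, led_green => boot_ok]. ⇒ new: cond_1, replace_psu, boot_ok.
[2] r1 [replace_psu, bios_posted, ticket_escalated => cable_seated]; r7 [boot_ok, led_green => update_required]. ⇒ new: cable_seated, update_required.
[3] r6 [cable_seated, ship_unit => beep_code_3]; r10 [update_required, fan_spinning, psu_ok => power_on]. ⇒ new: beep_code_3, power_on.
[4] r11 [beep_code_3, power_on, no_display => reseat_ram]. ⇒ new: reseat_ram.
[5] r9 [cable_seated, reseat_ram => temp_high]. ⇒ new: temp_high.
temp_high first appears in round 5.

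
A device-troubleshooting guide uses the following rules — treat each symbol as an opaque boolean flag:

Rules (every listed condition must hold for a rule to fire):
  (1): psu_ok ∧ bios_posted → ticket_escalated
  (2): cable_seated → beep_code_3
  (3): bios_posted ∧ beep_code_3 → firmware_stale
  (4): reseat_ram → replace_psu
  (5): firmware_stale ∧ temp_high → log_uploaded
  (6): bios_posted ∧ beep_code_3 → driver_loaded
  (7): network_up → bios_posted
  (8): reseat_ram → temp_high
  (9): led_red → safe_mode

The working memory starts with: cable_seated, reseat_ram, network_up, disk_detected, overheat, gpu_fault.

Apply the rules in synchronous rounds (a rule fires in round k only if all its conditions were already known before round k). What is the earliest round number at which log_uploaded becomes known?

Round 1: (2) [cable_seated → beep_code_3]; (4) [reseat_ram → replace_psu]; (7) [network_up → bios_posted]; (8) [reseat_ram → temp_high]. Adds beep_code_3, replace_psu, bios_posted, temp_high.
Round 2: (3) [bios_posted ∧ beep_code_3 → firmware_stale]; (6) [bios_posted ∧ beep_code_3 → driver_loaded]. Adds firmware_stale, driver_loaded.
Round 3: (5) [firmware_stale ∧ temp_high → log_uploaded]. Adds log_uploaded.
log_uploaded first appears in round 3.

3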